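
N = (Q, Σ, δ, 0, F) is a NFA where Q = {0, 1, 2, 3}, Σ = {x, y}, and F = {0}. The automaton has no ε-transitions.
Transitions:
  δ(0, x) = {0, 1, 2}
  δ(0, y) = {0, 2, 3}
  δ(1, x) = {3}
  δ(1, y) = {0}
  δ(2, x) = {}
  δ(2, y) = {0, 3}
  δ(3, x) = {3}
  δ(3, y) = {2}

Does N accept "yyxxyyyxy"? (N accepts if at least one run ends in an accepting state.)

Start: {0}
read y: {0, 2, 3}
read y: {0, 2, 3}
read x: {0, 1, 2, 3}
read x: {0, 1, 2, 3}
read y: {0, 2, 3}
read y: {0, 2, 3}
read y: {0, 2, 3}
read x: {0, 1, 2, 3}
read y: {0, 2, 3}
Reachable ∩ accepting = {0} — nonempty.

accepted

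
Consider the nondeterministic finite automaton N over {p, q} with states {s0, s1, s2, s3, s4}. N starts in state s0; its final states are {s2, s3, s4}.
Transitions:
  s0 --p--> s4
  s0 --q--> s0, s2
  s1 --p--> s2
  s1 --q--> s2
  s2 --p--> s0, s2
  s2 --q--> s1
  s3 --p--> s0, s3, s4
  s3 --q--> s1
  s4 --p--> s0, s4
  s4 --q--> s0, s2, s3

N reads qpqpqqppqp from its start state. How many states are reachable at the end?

4

Start: {s0}
read q: {s0, s2}
read p: {s0, s2, s4}
read q: {s0, s1, s2, s3}
read p: {s0, s2, s3, s4}
read q: {s0, s1, s2, s3}
read q: {s0, s1, s2}
read p: {s0, s2, s4}
read p: {s0, s2, s4}
read q: {s0, s1, s2, s3}
read p: {s0, s2, s3, s4}
Final reachable set {s0, s2, s3, s4} has 4 states.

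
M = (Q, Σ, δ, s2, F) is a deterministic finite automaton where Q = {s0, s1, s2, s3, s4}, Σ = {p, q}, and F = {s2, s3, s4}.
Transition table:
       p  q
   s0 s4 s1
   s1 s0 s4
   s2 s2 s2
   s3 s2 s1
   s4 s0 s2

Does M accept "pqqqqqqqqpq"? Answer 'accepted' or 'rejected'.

s2 --p--> s2
s2 --q--> s2
s2 --q--> s2
s2 --q--> s2
s2 --q--> s2
s2 --q--> s2
s2 --q--> s2
s2 --q--> s2
s2 --q--> s2
s2 --p--> s2
s2 --q--> s2
End in state s2, which is an accepting state.

accepted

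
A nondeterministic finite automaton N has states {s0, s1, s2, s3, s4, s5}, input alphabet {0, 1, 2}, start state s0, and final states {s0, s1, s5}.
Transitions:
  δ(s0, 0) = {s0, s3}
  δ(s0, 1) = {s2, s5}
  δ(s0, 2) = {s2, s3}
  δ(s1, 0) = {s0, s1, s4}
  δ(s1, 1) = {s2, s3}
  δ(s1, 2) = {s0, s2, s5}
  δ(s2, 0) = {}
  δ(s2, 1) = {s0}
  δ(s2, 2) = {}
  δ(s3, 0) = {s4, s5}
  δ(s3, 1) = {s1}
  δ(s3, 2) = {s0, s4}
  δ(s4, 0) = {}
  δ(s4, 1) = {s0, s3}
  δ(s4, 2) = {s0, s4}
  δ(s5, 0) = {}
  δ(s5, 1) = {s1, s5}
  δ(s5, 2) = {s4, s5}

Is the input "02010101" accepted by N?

accepted

Start: {s0}
read 0: {s0, s3}
read 2: {s0, s2, s3, s4}
read 0: {s0, s3, s4, s5}
read 1: {s0, s1, s2, s3, s5}
read 0: {s0, s1, s3, s4, s5}
read 1: {s0, s1, s2, s3, s5}
read 0: {s0, s1, s3, s4, s5}
read 1: {s0, s1, s2, s3, s5}
Reachable ∩ accepting = {s0, s1, s5} — nonempty.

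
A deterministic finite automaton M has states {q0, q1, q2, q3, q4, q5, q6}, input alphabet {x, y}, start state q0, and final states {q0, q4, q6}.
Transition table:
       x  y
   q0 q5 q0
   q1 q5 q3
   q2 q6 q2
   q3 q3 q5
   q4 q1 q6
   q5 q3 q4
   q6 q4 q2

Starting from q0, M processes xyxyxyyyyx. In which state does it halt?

q0 --x--> q5
q5 --y--> q4
q4 --x--> q1
q1 --y--> q3
q3 --x--> q3
q3 --y--> q5
q5 --y--> q4
q4 --y--> q6
q6 --y--> q2
q2 --x--> q6

q6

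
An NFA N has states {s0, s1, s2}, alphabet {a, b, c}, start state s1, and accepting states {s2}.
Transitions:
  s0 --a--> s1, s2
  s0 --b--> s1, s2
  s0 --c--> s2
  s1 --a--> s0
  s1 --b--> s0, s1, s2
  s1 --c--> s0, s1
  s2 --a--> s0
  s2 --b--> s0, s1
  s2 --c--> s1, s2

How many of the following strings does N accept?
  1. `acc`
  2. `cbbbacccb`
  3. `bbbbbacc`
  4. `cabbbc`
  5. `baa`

5

`acc`: accepted
`cbbbacccb`: accepted
`bbbbbacc`: accepted
`cabbbc`: accepted
`baa`: accepted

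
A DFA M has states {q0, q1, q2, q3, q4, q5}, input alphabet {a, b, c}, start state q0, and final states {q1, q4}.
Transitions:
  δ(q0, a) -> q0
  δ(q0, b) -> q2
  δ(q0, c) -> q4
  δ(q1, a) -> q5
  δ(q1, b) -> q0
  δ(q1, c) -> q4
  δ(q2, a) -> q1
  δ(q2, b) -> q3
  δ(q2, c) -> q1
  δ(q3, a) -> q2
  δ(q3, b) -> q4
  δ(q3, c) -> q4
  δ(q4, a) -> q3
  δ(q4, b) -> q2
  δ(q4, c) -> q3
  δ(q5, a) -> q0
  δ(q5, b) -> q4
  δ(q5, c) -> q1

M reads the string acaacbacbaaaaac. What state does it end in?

q4

q0 --a--> q0
q0 --c--> q4
q4 --a--> q3
q3 --a--> q2
q2 --c--> q1
q1 --b--> q0
q0 --a--> q0
q0 --c--> q4
q4 --b--> q2
q2 --a--> q1
q1 --a--> q5
q5 --a--> q0
q0 --a--> q0
q0 --a--> q0
q0 --c--> q4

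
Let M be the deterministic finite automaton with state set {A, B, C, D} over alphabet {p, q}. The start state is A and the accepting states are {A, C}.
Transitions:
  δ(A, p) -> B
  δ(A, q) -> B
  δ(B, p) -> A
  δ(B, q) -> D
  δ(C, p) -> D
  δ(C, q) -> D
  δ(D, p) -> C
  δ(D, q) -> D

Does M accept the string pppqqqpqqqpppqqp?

A --p--> B
B --p--> A
A --p--> B
B --q--> D
D --q--> D
D --q--> D
D --p--> C
C --q--> D
D --q--> D
D --q--> D
D --p--> C
C --p--> D
D --p--> C
C --q--> D
D --q--> D
D --p--> C
End in state C, which is an accepting state.

accepted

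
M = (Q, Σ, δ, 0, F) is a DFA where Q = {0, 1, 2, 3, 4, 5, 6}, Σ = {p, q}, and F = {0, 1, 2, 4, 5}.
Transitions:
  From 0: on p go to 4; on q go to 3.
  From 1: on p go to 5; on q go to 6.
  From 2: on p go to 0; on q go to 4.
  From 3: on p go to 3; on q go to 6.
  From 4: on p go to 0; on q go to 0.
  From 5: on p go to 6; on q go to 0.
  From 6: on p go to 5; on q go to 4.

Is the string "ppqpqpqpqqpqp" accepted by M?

0 --p--> 4
4 --p--> 0
0 --q--> 3
3 --p--> 3
3 --q--> 6
6 --p--> 5
5 --q--> 0
0 --p--> 4
4 --q--> 0
0 --q--> 3
3 --p--> 3
3 --q--> 6
6 --p--> 5
End in state 5, which is an accepting state.

accepted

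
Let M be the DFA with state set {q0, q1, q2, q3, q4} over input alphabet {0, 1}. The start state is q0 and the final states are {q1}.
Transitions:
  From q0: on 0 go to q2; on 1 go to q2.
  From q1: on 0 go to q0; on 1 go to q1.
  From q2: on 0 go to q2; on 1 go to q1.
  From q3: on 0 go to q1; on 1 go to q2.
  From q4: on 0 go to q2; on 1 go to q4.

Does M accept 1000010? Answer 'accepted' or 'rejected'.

rejected

q0 --1--> q2
q2 --0--> q2
q2 --0--> q2
q2 --0--> q2
q2 --0--> q2
q2 --1--> q1
q1 --0--> q0
End in state q0, which is not an accepting state.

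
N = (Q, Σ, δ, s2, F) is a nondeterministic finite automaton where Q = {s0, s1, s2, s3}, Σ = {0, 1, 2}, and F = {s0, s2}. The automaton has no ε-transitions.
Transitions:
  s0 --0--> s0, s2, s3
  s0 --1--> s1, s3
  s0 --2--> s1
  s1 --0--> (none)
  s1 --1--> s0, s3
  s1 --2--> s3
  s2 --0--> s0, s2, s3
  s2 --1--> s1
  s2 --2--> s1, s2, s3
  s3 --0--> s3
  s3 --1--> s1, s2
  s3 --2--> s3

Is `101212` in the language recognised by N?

Start: {s2}
read 1: {s1}
read 0: {}
The reachable set is empty and stays empty for the remaining 4 symbols.
Reachable ∩ accepting = {} — empty.

rejected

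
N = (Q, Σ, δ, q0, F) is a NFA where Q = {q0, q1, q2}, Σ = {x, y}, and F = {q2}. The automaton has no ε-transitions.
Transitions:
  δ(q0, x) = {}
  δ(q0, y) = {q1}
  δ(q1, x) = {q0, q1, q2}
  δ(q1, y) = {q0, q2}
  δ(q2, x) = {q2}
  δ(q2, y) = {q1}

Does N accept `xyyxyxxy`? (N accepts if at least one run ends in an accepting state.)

rejected

Start: {q0}
read x: {}
The reachable set is empty and stays empty for the remaining 7 symbols.
Reachable ∩ accepting = {} — empty.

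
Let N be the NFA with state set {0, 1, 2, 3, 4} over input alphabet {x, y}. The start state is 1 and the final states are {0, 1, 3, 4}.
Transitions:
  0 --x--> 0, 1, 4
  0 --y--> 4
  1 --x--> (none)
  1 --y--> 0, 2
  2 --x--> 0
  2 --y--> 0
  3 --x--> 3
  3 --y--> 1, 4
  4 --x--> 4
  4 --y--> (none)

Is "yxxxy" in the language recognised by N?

Start: {1}
read y: {0, 2}
read x: {0, 1, 4}
read x: {0, 1, 4}
read x: {0, 1, 4}
read y: {0, 2, 4}
Reachable ∩ accepting = {0, 4} — nonempty.

accepted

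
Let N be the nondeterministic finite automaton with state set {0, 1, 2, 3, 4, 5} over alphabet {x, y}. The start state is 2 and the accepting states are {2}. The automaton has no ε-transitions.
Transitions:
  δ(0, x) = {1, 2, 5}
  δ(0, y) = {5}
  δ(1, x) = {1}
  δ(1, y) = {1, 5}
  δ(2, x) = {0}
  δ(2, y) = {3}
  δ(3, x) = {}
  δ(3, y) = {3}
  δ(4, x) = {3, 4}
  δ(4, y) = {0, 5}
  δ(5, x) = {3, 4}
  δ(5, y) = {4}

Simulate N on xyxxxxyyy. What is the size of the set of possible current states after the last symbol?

4

Start: {2}
read x: {0}
read y: {5}
read x: {3, 4}
read x: {3, 4}
read x: {3, 4}
read x: {3, 4}
read y: {0, 3, 5}
read y: {3, 4, 5}
read y: {0, 3, 4, 5}
Final reachable set {0, 3, 4, 5} has 4 states.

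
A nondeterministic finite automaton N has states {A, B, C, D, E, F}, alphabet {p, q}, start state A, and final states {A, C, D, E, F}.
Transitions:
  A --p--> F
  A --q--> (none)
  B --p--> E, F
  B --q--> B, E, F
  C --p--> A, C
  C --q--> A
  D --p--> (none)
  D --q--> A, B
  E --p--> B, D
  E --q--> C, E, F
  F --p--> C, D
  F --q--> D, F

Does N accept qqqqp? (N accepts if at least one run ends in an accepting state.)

rejected

Start: {A}
read q: {}
The reachable set is empty and stays empty for the remaining 4 symbols.
Reachable ∩ accepting = {} — empty.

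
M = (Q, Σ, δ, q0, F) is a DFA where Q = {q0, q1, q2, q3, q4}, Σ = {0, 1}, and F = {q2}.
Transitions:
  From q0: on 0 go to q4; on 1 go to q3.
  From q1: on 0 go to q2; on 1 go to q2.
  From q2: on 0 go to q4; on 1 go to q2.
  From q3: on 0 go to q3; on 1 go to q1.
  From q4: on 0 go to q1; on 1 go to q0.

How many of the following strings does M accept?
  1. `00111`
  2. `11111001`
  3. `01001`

`00111`: accepted
`11111001`: accepted
`01001`: accepted

3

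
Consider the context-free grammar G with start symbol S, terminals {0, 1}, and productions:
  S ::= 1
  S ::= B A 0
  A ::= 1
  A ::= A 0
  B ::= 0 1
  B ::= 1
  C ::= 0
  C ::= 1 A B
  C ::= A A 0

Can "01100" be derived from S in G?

S ⇒ BA0 ⇒ 01A0 ⇒ 01A00 ⇒ 01100

yes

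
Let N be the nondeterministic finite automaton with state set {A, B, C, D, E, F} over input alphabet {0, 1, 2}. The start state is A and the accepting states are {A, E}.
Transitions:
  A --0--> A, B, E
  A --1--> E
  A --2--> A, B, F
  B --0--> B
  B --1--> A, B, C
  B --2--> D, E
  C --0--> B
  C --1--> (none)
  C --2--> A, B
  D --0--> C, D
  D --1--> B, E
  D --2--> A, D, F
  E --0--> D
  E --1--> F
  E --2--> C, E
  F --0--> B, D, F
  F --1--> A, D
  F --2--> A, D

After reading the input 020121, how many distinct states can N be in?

6

Start: {A}
read 0: {A, B, E}
read 2: {A, B, C, D, E, F}
read 0: {A, B, C, D, E, F}
read 1: {A, B, C, D, E, F}
read 2: {A, B, C, D, E, F}
read 1: {A, B, C, D, E, F}
Final reachable set {A, B, C, D, E, F} has 6 states.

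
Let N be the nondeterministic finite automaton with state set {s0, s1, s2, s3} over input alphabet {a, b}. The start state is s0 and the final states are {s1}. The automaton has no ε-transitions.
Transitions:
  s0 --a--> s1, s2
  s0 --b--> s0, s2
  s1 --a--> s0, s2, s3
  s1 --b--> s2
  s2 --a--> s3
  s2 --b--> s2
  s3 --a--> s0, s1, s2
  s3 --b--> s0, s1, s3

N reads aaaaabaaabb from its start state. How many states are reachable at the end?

4

Start: {s0}
read a: {s1, s2}
read a: {s0, s2, s3}
read a: {s0, s1, s2, s3}
read a: {s0, s1, s2, s3}
read a: {s0, s1, s2, s3}
read b: {s0, s1, s2, s3}
read a: {s0, s1, s2, s3}
read a: {s0, s1, s2, s3}
read a: {s0, s1, s2, s3}
read b: {s0, s1, s2, s3}
read b: {s0, s1, s2, s3}
Final reachable set {s0, s1, s2, s3} has 4 states.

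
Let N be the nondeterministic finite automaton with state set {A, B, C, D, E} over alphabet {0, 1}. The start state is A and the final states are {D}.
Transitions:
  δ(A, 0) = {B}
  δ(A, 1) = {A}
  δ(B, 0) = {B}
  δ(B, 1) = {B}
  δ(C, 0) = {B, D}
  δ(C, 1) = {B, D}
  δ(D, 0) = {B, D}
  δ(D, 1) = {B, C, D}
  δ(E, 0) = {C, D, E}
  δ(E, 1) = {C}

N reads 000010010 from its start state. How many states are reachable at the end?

1

Start: {A}
read 0: {B}
read 0: {B}
read 0: {B}
read 0: {B}
read 1: {B}
read 0: {B}
read 0: {B}
read 1: {B}
read 0: {B}
Final reachable set {B} has 1 state.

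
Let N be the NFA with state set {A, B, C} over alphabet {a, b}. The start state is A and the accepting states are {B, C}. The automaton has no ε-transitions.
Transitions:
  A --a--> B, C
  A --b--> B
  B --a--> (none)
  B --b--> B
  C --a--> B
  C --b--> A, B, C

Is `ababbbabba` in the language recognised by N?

accepted

Start: {A}
read a: {B, C}
read b: {A, B, C}
read a: {B, C}
read b: {A, B, C}
read b: {A, B, C}
read b: {A, B, C}
read a: {B, C}
read b: {A, B, C}
read b: {A, B, C}
read a: {B, C}
Reachable ∩ accepting = {B, C} — nonempty.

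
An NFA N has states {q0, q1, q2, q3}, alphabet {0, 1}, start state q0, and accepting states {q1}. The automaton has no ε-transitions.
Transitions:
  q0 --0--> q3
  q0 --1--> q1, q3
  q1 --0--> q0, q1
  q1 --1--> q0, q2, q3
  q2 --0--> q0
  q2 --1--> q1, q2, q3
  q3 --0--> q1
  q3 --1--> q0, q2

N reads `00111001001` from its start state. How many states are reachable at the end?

4

Start: {q0}
read 0: {q3}
read 0: {q1}
read 1: {q0, q2, q3}
read 1: {q0, q1, q2, q3}
read 1: {q0, q1, q2, q3}
read 0: {q0, q1, q3}
read 0: {q0, q1, q3}
read 1: {q0, q1, q2, q3}
read 0: {q0, q1, q3}
read 0: {q0, q1, q3}
read 1: {q0, q1, q2, q3}
Final reachable set {q0, q1, q2, q3} has 4 states.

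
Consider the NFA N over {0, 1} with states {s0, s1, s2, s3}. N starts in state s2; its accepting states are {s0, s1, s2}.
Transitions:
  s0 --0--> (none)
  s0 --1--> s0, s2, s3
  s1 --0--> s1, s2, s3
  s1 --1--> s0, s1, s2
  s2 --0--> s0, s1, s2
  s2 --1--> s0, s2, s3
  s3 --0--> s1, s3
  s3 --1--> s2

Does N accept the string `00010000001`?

accepted

Start: {s2}
read 0: {s0, s1, s2}
read 0: {s0, s1, s2, s3}
read 0: {s0, s1, s2, s3}
read 1: {s0, s1, s2, s3}
read 0: {s0, s1, s2, s3}
read 0: {s0, s1, s2, s3}
read 0: {s0, s1, s2, s3}
read 0: {s0, s1, s2, s3}
read 0: {s0, s1, s2, s3}
read 0: {s0, s1, s2, s3}
read 1: {s0, s1, s2, s3}
Reachable ∩ accepting = {s0, s1, s2} — nonempty.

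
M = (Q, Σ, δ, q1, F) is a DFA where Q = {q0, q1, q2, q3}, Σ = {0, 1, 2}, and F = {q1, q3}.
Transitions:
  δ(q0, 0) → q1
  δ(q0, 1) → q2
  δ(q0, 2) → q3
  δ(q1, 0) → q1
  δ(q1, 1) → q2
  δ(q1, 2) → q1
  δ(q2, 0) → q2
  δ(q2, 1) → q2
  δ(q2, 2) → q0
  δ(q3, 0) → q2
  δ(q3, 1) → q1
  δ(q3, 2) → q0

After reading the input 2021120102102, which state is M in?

q0

q1 --2--> q1
q1 --0--> q1
q1 --2--> q1
q1 --1--> q2
q2 --1--> q2
q2 --2--> q0
q0 --0--> q1
q1 --1--> q2
q2 --0--> q2
q2 --2--> q0
q0 --1--> q2
q2 --0--> q2
q2 --2--> q0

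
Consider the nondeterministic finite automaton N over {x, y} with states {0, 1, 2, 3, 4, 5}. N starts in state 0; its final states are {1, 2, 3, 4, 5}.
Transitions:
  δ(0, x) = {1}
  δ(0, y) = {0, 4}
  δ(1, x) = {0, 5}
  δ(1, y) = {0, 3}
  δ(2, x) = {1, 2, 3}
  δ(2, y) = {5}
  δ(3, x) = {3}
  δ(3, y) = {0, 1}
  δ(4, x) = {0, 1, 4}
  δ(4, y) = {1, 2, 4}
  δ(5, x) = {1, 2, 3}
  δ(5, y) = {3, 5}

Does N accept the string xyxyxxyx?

accepted

Start: {0}
read x: {1}
read y: {0, 3}
read x: {1, 3}
read y: {0, 1, 3}
read x: {0, 1, 3, 5}
read x: {0, 1, 2, 3, 5}
read y: {0, 1, 3, 4, 5}
read x: {0, 1, 2, 3, 4, 5}
Reachable ∩ accepting = {1, 2, 3, 4, 5} — nonempty.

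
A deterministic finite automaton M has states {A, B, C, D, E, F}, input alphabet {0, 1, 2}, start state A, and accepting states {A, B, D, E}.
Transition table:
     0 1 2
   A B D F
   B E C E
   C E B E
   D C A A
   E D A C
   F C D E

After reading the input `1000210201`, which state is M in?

A

A --1--> D
D --0--> C
C --0--> E
E --0--> D
D --2--> A
A --1--> D
D --0--> C
C --2--> E
E --0--> D
D --1--> A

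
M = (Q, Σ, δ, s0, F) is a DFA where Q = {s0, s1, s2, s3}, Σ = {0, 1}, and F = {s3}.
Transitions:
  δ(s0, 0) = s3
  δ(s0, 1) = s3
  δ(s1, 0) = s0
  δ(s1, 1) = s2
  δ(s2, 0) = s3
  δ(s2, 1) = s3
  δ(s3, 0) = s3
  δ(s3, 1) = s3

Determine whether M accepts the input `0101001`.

accepted

s0 --0--> s3
s3 --1--> s3
s3 --0--> s3
s3 --1--> s3
s3 --0--> s3
s3 --0--> s3
s3 --1--> s3
End in state s3, which is an accepting state.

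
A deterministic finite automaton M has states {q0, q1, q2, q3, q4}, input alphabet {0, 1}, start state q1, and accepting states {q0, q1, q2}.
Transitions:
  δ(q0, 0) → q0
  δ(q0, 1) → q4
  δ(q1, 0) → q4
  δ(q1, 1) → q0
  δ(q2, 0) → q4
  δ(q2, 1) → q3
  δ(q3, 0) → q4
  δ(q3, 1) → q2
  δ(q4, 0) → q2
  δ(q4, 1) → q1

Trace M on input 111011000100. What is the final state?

q1 --1--> q0
q0 --1--> q4
q4 --1--> q1
q1 --0--> q4
q4 --1--> q1
q1 --1--> q0
q0 --0--> q0
q0 --0--> q0
q0 --0--> q0
q0 --1--> q4
q4 --0--> q2
q2 --0--> q4

q4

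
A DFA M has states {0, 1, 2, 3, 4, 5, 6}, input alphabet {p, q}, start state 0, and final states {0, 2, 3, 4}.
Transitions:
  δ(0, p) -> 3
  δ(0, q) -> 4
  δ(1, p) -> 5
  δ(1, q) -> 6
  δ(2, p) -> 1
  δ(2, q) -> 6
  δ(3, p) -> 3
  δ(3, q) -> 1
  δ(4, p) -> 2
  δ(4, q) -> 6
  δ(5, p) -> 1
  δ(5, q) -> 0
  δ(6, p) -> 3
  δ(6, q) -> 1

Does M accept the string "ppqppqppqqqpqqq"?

0 --p--> 3
3 --p--> 3
3 --q--> 1
1 --p--> 5
5 --p--> 1
1 --q--> 6
6 --p--> 3
3 --p--> 3
3 --q--> 1
1 --q--> 6
6 --q--> 1
1 --p--> 5
5 --q--> 0
0 --q--> 4
4 --q--> 6
End in state 6, which is not an accepting state.

rejected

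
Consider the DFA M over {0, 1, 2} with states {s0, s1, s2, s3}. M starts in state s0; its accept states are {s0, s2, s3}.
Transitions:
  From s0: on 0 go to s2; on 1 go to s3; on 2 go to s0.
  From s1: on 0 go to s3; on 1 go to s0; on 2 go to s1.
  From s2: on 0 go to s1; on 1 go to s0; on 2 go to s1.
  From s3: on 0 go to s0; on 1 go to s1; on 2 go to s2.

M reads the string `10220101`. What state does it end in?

s0 --1--> s3
s3 --0--> s0
s0 --2--> s0
s0 --2--> s0
s0 --0--> s2
s2 --1--> s0
s0 --0--> s2
s2 --1--> s0

s0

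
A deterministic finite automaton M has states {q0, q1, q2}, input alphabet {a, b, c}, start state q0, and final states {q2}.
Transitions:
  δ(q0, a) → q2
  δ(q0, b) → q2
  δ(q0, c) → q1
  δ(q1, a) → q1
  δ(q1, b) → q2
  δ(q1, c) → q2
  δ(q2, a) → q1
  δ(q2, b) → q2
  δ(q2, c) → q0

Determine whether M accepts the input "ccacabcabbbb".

q0 --c--> q1
q1 --c--> q2
q2 --a--> q1
q1 --c--> q2
q2 --a--> q1
q1 --b--> q2
q2 --c--> q0
q0 --a--> q2
q2 --b--> q2
q2 --b--> q2
q2 --b--> q2
q2 --b--> q2
End in state q2, which is an accepting state.

accepted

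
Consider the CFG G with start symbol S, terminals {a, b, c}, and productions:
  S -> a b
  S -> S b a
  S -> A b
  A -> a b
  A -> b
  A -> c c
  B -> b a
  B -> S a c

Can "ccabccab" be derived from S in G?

no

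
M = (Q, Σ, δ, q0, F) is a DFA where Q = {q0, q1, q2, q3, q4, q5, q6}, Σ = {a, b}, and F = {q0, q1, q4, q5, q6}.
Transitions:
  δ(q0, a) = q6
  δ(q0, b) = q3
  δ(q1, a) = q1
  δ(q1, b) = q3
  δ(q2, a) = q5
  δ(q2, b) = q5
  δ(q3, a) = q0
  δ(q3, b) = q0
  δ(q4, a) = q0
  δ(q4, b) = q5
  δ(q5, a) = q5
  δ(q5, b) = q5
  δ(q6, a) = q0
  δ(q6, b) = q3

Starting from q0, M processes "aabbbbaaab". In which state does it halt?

q3

q0 --a--> q6
q6 --a--> q0
q0 --b--> q3
q3 --b--> q0
q0 --b--> q3
q3 --b--> q0
q0 --a--> q6
q6 --a--> q0
q0 --a--> q6
q6 --b--> q3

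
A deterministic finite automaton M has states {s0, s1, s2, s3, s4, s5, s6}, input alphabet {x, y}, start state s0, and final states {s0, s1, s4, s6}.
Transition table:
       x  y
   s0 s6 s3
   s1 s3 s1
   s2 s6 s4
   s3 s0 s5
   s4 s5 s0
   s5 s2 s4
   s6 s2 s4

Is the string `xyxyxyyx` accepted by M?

s0 --x--> s6
s6 --y--> s4
s4 --x--> s5
s5 --y--> s4
s4 --x--> s5
s5 --y--> s4
s4 --y--> s0
s0 --x--> s6
End in state s6, which is an accepting state.

accepted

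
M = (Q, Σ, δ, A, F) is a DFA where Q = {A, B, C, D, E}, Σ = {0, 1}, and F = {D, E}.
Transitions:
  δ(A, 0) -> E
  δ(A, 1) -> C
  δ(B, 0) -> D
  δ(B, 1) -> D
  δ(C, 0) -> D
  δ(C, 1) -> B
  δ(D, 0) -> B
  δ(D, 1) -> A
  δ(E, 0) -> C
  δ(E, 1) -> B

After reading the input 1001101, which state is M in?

B

A --1--> C
C --0--> D
D --0--> B
B --1--> D
D --1--> A
A --0--> E
E --1--> B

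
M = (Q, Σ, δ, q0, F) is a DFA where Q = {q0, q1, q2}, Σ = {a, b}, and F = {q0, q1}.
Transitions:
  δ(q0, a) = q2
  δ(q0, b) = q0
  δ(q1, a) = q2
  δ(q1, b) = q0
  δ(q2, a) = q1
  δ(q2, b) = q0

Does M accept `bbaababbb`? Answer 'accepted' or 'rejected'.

q0 --b--> q0
q0 --b--> q0
q0 --a--> q2
q2 --a--> q1
q1 --b--> q0
q0 --a--> q2
q2 --b--> q0
q0 --b--> q0
q0 --b--> q0
End in state q0, which is an accepting state.

accepted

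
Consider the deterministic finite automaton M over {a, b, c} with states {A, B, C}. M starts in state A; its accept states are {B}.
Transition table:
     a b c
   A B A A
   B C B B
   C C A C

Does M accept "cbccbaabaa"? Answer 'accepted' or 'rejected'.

rejected

A --c--> A
A --b--> A
A --c--> A
A --c--> A
A --b--> A
A --a--> B
B --a--> C
C --b--> A
A --a--> B
B --a--> C
End in state C, which is not an accepting state.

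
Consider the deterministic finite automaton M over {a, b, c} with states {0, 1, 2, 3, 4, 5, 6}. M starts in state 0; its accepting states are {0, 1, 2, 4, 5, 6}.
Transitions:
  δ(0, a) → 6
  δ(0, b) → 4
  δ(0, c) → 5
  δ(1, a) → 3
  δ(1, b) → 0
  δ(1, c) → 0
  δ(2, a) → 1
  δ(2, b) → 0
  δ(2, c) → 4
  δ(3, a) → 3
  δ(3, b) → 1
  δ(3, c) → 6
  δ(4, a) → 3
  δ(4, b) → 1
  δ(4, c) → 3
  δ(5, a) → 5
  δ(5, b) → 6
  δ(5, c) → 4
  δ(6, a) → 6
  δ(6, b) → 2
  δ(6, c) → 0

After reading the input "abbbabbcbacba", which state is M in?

3

0 --a--> 6
6 --b--> 2
2 --b--> 0
0 --b--> 4
4 --a--> 3
3 --b--> 1
1 --b--> 0
0 --c--> 5
5 --b--> 6
6 --a--> 6
6 --c--> 0
0 --b--> 4
4 --a--> 3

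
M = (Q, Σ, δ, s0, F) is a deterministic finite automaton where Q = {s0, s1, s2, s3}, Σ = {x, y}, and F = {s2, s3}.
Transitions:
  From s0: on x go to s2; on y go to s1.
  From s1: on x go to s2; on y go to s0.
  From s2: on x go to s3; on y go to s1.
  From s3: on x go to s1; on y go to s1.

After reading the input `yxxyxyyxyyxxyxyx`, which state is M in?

s2

s0 --y--> s1
s1 --x--> s2
s2 --x--> s3
s3 --y--> s1
s1 --x--> s2
s2 --y--> s1
s1 --y--> s0
s0 --x--> s2
s2 --y--> s1
s1 --y--> s0
s0 --x--> s2
s2 --x--> s3
s3 --y--> s1
s1 --x--> s2
s2 --y--> s1
s1 --x--> s2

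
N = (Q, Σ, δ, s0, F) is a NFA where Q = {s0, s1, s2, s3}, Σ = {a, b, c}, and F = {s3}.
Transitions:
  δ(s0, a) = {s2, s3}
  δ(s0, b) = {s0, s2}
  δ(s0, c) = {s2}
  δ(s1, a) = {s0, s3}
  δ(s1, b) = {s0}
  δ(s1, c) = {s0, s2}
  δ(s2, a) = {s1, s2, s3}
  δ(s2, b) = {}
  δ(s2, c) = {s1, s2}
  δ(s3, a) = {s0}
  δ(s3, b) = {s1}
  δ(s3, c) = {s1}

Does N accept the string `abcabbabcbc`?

rejected

Start: {s0}
read a: {s2, s3}
read b: {s1}
read c: {s0, s2}
read a: {s1, s2, s3}
read b: {s0, s1}
read b: {s0, s2}
read a: {s1, s2, s3}
read b: {s0, s1}
read c: {s0, s2}
read b: {s0, s2}
read c: {s1, s2}
Reachable ∩ accepting = {} — empty.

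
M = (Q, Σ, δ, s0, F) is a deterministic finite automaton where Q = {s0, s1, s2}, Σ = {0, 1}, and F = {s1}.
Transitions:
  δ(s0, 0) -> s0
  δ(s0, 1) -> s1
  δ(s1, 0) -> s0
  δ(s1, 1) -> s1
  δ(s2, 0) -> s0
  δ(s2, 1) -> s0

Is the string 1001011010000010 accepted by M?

rejected

s0 --1--> s1
s1 --0--> s0
s0 --0--> s0
s0 --1--> s1
s1 --0--> s0
s0 --1--> s1
s1 --1--> s1
s1 --0--> s0
s0 --1--> s1
s1 --0--> s0
s0 --0--> s0
s0 --0--> s0
s0 --0--> s0
s0 --0--> s0
s0 --1--> s1
s1 --0--> s0
End in state s0, which is not an accepting state.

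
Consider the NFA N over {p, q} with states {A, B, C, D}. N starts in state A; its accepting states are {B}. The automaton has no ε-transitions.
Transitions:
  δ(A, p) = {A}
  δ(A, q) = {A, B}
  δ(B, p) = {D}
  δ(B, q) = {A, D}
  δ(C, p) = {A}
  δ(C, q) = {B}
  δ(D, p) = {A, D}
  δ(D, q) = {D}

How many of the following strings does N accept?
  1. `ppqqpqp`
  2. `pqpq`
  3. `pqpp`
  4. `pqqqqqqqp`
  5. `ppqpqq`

2

`ppqqpqp`: rejected
`pqpq`: accepted
`pqpp`: rejected
`pqqqqqqqp`: rejected
`ppqpqq`: accepted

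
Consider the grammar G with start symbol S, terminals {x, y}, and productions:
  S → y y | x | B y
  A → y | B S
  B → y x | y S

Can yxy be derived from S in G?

yes

S ⇒ By ⇒ ySy ⇒ yxy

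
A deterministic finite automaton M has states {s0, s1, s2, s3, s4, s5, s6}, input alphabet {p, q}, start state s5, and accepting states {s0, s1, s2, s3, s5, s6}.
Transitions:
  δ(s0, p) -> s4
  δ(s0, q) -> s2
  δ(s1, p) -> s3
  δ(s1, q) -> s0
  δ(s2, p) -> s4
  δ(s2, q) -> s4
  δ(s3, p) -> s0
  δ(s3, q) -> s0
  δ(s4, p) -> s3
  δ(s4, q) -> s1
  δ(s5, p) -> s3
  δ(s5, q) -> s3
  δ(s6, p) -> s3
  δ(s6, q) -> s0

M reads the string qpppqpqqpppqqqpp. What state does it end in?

s0

s5 --q--> s3
s3 --p--> s0
s0 --p--> s4
s4 --p--> s3
s3 --q--> s0
s0 --p--> s4
s4 --q--> s1
s1 --q--> s0
s0 --p--> s4
s4 --p--> s3
s3 --p--> s0
s0 --q--> s2
s2 --q--> s4
s4 --q--> s1
s1 --p--> s3
s3 --p--> s0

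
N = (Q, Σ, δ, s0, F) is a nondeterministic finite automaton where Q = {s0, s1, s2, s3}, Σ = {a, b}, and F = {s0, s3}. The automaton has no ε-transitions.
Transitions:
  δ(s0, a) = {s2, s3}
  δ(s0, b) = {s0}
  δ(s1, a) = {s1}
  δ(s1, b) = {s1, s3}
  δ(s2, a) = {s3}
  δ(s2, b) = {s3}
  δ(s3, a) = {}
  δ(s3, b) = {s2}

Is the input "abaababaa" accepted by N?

rejected

Start: {s0}
read a: {s2, s3}
read b: {s2, s3}
read a: {s3}
read a: {}
The reachable set is empty and stays empty for the remaining 5 symbols.
Reachable ∩ accepting = {} — empty.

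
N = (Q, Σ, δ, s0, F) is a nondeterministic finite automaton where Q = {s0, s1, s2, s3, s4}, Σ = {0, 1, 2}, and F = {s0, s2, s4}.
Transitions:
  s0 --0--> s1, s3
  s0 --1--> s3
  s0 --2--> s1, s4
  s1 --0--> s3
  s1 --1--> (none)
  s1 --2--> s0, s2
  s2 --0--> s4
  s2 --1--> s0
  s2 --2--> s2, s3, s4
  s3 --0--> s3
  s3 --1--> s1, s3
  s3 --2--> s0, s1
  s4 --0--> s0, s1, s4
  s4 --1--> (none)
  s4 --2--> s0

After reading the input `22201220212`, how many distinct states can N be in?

3

Start: {s0}
read 2: {s1, s4}
read 2: {s0, s2}
read 2: {s1, s2, s3, s4}
read 0: {s0, s1, s3, s4}
read 1: {s1, s3}
read 2: {s0, s1, s2}
read 2: {s0, s1, s2, s3, s4}
read 0: {s0, s1, s3, s4}
read 2: {s0, s1, s2, s4}
read 1: {s0, s3}
read 2: {s0, s1, s4}
Final reachable set {s0, s1, s4} has 3 states.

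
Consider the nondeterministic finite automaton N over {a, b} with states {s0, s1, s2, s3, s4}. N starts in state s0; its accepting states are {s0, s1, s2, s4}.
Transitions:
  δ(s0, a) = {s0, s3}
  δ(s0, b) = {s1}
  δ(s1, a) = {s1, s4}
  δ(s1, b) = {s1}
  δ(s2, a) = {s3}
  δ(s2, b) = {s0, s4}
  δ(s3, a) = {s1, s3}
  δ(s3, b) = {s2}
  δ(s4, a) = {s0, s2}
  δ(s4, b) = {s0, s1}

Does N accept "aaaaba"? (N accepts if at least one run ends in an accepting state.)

Start: {s0}
read a: {s0, s3}
read a: {s0, s1, s3}
read a: {s0, s1, s3, s4}
read a: {s0, s1, s2, s3, s4}
read b: {s0, s1, s2, s4}
read a: {s0, s1, s2, s3, s4}
Reachable ∩ accepting = {s0, s1, s2, s4} — nonempty.

accepted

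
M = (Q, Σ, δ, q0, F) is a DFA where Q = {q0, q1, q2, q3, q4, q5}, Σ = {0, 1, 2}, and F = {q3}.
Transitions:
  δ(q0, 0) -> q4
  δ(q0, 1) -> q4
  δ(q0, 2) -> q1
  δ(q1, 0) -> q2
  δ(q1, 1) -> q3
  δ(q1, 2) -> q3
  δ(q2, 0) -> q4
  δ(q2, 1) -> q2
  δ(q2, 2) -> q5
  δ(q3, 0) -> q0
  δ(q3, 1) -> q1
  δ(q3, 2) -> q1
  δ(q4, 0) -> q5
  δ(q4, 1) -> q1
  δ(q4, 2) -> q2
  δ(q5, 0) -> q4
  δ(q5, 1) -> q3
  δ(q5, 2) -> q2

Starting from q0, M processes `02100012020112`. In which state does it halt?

q5

q0 --0--> q4
q4 --2--> q2
q2 --1--> q2
q2 --0--> q4
q4 --0--> q5
q5 --0--> q4
q4 --1--> q1
q1 --2--> q3
q3 --0--> q0
q0 --2--> q1
q1 --0--> q2
q2 --1--> q2
q2 --1--> q2
q2 --2--> q5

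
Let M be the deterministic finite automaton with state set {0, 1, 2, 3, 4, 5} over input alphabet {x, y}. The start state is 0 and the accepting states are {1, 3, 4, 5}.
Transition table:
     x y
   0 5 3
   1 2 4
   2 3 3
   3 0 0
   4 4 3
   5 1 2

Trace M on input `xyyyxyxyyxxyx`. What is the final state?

3

0 --x--> 5
5 --y--> 2
2 --y--> 3
3 --y--> 0
0 --x--> 5
5 --y--> 2
2 --x--> 3
3 --y--> 0
0 --y--> 3
3 --x--> 0
0 --x--> 5
5 --y--> 2
2 --x--> 3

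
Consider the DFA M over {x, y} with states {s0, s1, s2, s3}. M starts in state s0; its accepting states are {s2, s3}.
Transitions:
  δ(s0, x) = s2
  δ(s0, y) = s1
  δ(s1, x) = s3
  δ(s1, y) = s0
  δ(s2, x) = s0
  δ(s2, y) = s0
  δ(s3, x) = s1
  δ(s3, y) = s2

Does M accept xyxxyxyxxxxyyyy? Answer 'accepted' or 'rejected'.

s0 --x--> s2
s2 --y--> s0
s0 --x--> s2
s2 --x--> s0
s0 --y--> s1
s1 --x--> s3
s3 --y--> s2
s2 --x--> s0
s0 --x--> s2
s2 --x--> s0
s0 --x--> s2
s2 --y--> s0
s0 --y--> s1
s1 --y--> s0
s0 --y--> s1
End in state s1, which is not an accepting state.

rejected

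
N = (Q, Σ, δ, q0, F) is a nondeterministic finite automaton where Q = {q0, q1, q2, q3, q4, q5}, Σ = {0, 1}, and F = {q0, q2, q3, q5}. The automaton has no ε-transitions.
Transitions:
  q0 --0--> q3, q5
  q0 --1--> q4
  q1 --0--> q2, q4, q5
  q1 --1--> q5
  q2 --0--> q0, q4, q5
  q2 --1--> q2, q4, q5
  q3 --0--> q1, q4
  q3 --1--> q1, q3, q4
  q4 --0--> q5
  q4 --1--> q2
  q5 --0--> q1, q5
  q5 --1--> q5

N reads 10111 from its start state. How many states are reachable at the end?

Start: {q0}
read 1: {q4}
read 0: {q5}
read 1: {q5}
read 1: {q5}
read 1: {q5}
Final reachable set {q5} has 1 state.

1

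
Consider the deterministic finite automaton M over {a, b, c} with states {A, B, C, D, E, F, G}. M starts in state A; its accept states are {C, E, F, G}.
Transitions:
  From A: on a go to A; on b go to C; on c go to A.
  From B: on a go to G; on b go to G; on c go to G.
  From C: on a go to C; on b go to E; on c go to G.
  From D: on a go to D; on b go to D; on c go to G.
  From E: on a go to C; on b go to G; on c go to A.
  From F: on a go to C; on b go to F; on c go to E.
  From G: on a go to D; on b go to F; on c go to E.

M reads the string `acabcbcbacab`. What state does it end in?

A --a--> A
A --c--> A
A --a--> A
A --b--> C
C --c--> G
G --b--> F
F --c--> E
E --b--> G
G --a--> D
D --c--> G
G --a--> D
D --b--> D

D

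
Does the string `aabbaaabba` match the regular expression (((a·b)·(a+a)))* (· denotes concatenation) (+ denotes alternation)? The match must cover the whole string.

aabbaaabba cannot be split into zero or more pieces each matching ((a·b)·(a+a)).

no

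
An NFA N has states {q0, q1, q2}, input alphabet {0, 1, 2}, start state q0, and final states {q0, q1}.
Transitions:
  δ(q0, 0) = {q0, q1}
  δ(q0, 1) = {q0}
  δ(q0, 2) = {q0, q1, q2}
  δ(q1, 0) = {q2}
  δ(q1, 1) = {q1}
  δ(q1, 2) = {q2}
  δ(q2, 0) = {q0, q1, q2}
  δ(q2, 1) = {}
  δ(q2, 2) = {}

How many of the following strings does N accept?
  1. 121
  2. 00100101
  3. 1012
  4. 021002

4

121: accepted
00100101: accepted
1012: accepted
021002: accepted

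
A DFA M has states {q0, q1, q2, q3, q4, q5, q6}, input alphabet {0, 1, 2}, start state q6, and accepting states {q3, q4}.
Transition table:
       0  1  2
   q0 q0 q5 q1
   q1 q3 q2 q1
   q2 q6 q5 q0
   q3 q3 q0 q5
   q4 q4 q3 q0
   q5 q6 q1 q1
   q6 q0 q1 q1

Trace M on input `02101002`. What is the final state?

q5

q6 --0--> q0
q0 --2--> q1
q1 --1--> q2
q2 --0--> q6
q6 --1--> q1
q1 --0--> q3
q3 --0--> q3
q3 --2--> q5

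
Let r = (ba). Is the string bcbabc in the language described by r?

No split of bcbabc into u·v has b matching u and a matching v.

no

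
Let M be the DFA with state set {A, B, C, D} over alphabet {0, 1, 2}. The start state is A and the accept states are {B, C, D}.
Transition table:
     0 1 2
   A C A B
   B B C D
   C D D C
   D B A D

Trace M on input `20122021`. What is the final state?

A --2--> B
B --0--> B
B --1--> C
C --2--> C
C --2--> C
C --0--> D
D --2--> D
D --1--> A

A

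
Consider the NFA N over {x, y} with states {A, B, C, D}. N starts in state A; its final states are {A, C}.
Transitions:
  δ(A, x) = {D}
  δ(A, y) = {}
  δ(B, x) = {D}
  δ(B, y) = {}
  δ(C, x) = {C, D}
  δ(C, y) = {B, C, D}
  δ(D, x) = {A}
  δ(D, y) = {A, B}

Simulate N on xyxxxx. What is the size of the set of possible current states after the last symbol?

1

Start: {A}
read x: {D}
read y: {A, B}
read x: {D}
read x: {A}
read x: {D}
read x: {A}
Final reachable set {A} has 1 state.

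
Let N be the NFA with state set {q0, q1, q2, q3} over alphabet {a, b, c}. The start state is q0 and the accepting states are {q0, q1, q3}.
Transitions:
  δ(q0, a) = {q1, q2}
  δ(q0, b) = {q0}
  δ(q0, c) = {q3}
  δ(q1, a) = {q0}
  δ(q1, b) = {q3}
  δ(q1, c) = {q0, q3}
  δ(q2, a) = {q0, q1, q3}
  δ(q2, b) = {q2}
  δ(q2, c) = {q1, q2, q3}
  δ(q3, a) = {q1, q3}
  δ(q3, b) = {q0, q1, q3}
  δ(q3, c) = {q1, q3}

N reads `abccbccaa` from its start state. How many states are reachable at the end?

4

Start: {q0}
read a: {q1, q2}
read b: {q2, q3}
read c: {q1, q2, q3}
read c: {q0, q1, q2, q3}
read b: {q0, q1, q2, q3}
read c: {q0, q1, q2, q3}
read c: {q0, q1, q2, q3}
read a: {q0, q1, q2, q3}
read a: {q0, q1, q2, q3}
Final reachable set {q0, q1, q2, q3} has 4 states.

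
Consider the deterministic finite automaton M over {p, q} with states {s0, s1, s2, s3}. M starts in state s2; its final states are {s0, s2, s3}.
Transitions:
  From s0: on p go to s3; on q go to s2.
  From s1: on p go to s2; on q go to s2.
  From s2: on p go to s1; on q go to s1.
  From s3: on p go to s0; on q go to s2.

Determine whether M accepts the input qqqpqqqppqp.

rejected

s2 --q--> s1
s1 --q--> s2
s2 --q--> s1
s1 --p--> s2
s2 --q--> s1
s1 --q--> s2
s2 --q--> s1
s1 --p--> s2
s2 --p--> s1
s1 --q--> s2
s2 --p--> s1
End in state s1, which is not an accepting state.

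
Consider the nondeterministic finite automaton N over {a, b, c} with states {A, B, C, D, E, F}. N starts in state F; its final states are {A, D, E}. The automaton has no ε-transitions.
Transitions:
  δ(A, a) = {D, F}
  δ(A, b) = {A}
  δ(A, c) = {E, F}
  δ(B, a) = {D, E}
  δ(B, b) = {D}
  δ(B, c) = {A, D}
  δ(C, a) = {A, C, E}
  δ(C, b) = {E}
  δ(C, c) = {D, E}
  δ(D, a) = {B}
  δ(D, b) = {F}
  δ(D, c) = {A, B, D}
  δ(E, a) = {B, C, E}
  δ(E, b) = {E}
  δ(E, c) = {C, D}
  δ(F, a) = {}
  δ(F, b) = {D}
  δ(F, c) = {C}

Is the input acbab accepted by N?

rejected

Start: {F}
read a: {}
The reachable set is empty and stays empty for the remaining 4 symbols.
Reachable ∩ accepting = {} — empty.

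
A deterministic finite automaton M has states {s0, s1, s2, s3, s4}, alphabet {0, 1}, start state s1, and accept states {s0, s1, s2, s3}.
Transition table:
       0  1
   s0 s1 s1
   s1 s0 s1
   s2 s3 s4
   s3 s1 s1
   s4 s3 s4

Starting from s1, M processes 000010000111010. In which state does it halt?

s0

s1 --0--> s0
s0 --0--> s1
s1 --0--> s0
s0 --0--> s1
s1 --1--> s1
s1 --0--> s0
s0 --0--> s1
s1 --0--> s0
s0 --0--> s1
s1 --1--> s1
s1 --1--> s1
s1 --1--> s1
s1 --0--> s0
s0 --1--> s1
s1 --0--> s0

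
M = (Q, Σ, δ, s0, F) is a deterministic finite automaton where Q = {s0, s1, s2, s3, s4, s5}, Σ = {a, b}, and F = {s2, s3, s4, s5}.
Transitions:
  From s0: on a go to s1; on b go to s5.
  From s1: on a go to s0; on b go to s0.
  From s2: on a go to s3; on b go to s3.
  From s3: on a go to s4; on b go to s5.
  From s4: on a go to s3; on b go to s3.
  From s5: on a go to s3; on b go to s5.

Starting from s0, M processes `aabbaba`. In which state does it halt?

s0 --a--> s1
s1 --a--> s0
s0 --b--> s5
s5 --b--> s5
s5 --a--> s3
s3 --b--> s5
s5 --a--> s3

s3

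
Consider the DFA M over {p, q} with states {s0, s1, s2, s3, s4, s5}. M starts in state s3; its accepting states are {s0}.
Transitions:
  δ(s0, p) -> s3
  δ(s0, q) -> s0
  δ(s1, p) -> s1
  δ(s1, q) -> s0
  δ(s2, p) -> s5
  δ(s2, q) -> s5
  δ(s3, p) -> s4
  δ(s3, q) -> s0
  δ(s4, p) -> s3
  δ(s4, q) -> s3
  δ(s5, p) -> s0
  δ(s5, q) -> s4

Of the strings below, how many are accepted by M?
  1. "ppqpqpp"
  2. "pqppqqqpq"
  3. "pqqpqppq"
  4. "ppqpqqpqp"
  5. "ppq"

2

"ppqpqpp": rejected
"pqppqqqpq": accepted
"pqqpqppq": rejected
"ppqpqqpqp": rejected
"ppq": accepted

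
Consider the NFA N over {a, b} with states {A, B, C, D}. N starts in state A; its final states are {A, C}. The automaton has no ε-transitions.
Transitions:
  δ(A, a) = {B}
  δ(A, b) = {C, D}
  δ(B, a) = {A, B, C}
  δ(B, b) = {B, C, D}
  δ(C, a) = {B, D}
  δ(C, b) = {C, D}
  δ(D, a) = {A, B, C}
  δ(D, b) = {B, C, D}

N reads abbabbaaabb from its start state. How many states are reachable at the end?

3

Start: {A}
read a: {B}
read b: {B, C, D}
read b: {B, C, D}
read a: {A, B, C, D}
read b: {B, C, D}
read b: {B, C, D}
read a: {A, B, C, D}
read a: {A, B, C, D}
read a: {A, B, C, D}
read b: {B, C, D}
read b: {B, C, D}
Final reachable set {B, C, D} has 3 states.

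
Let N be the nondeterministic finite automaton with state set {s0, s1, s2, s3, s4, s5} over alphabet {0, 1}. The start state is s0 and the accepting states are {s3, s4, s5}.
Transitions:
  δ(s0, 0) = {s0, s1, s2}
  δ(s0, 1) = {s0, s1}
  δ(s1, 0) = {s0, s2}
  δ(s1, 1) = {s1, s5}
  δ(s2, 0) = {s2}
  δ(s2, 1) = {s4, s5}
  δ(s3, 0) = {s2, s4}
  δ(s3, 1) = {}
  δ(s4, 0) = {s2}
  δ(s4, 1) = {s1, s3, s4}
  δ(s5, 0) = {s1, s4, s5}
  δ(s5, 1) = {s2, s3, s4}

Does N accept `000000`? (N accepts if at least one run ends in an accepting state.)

rejected

Start: {s0}
read 0: {s0, s1, s2}
read 0: {s0, s1, s2}
read 0: {s0, s1, s2}
read 0: {s0, s1, s2}
read 0: {s0, s1, s2}
read 0: {s0, s1, s2}
Reachable ∩ accepting = {} — empty.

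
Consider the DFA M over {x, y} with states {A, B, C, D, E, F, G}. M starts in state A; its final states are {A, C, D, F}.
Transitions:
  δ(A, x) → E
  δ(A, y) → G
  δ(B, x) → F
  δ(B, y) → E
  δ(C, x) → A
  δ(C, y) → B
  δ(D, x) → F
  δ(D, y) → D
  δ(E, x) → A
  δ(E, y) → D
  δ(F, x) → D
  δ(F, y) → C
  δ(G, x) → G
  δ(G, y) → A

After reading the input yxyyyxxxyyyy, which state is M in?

D

A --y--> G
G --x--> G
G --y--> A
A --y--> G
G --y--> A
A --x--> E
E --x--> A
A --x--> E
E --y--> D
D --y--> D
D --y--> D
D --y--> D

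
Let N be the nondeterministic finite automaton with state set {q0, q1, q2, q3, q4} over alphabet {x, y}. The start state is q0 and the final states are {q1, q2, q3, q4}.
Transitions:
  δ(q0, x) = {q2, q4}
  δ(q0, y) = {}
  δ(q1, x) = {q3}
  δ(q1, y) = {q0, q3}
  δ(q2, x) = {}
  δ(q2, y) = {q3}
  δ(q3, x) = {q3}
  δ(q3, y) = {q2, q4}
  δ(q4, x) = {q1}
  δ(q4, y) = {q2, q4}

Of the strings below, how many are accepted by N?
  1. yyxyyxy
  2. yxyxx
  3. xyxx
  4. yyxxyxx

1

yyxyyxy: rejected
yxyxx: rejected
xyxx: accepted
yyxxyxx: rejected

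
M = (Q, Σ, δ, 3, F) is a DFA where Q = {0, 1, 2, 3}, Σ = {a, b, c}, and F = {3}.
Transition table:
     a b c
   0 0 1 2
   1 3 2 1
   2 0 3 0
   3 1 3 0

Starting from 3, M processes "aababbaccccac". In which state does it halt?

0

3 --a--> 1
1 --a--> 3
3 --b--> 3
3 --a--> 1
1 --b--> 2
2 --b--> 3
3 --a--> 1
1 --c--> 1
1 --c--> 1
1 --c--> 1
1 --c--> 1
1 --a--> 3
3 --c--> 0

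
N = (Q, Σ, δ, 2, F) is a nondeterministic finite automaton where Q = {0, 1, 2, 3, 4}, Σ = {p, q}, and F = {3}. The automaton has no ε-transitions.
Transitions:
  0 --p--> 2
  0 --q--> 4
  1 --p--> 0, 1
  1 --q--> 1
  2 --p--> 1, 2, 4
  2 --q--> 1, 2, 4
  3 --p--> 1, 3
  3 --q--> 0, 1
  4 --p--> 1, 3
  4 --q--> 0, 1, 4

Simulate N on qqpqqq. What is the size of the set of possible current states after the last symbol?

Start: {2}
read q: {1, 2, 4}
read q: {0, 1, 2, 4}
read p: {0, 1, 2, 3, 4}
read q: {0, 1, 2, 4}
read q: {0, 1, 2, 4}
read q: {0, 1, 2, 4}
Final reachable set {0, 1, 2, 4} has 4 states.

4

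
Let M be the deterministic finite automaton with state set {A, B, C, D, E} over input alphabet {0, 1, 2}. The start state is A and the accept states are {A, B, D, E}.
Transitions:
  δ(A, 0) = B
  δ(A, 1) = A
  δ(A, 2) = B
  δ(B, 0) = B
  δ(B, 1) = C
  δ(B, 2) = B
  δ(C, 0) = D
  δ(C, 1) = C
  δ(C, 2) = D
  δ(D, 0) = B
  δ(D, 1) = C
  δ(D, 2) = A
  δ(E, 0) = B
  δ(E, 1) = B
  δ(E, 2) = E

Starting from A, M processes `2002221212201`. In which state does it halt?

A --2--> B
B --0--> B
B --0--> B
B --2--> B
B --2--> B
B --2--> B
B --1--> C
C --2--> D
D --1--> C
C --2--> D
D --2--> A
A --0--> B
B --1--> C

C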